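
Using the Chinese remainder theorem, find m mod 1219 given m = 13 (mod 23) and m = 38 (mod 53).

197

23⁻¹ mod 53: 23×30 ≡ 1 (mod 53), so 23⁻¹ ≡ 30.
m = 13 + 23×((38 − 13)×30 mod 53) = 13 + 23×8 = 197.
Check: 197 mod 23 = 13, 197 mod 53 = 38. ✓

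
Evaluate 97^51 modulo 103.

1

97^1 ≡ 97 (mod 103)
97^2 ≡ 97^2 = 9409 ≡ 36 (mod 103)
97^4 ≡ 36^2 = 1296 ≡ 60 (mod 103)
97^8 ≡ 60^2 = 3600 ≡ 98 (mod 103)
97^16 ≡ 98^2 = 9604 ≡ 25 (mod 103)
97^32 ≡ 25^2 = 625 ≡ 7 (mod 103)
97^51 = 97^32 * 97^16 * 97^2 * 97^1 ≡ 7 * 25 * 36 * 97 (mod 103).
Accumulate the product:
7 * 25 = 175 ≡ 72
72 * 36 = 2592 ≡ 17
17 * 97 = 1649 ≡ 1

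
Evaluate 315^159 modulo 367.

Compute successive squares:
159 in binary is 10011111, i.e. 159 = 128 + 16 + 8 + 4 + 2 + 1.
315^1 ≡ 315 (mod 367)
315^2 ≡ 315^2 = 99225 ≡ 135 (mod 367)
315^4 ≡ 135^2 = 18225 ≡ 242 (mod 367)
315^8 ≡ 242^2 = 58564 ≡ 211 (mod 367)
315^16 ≡ 211^2 = 44521 ≡ 114 (mod 367)
315^32 ≡ 114^2 = 12996 ≡ 151 (mod 367)
315^64 ≡ 151^2 = 22801 ≡ 47 (mod 367)
315^128 ≡ 47^2 = 2209 ≡ 7 (mod 367)
315^159 = 315^128 * 315^16 * 315^8 * 315^4 * 315^2 * 315^1 ≡ 7 * 114 * 211 * 242 * 135 * 315 (mod 367).
Accumulate the product:
7 * 114 = 798 ≡ 64
64 * 211 = 13504 ≡ 292
292 * 242 = 70664 ≡ 200
200 * 135 = 27000 ≡ 209
209 * 315 = 65835 ≡ 142

142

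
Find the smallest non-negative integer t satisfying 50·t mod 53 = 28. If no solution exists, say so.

26

gcd(50, 53) = 1, so a unique solution mod 53 exists.
50⁻¹ ≡ 35 (mod 53).
t ≡ 35·28 ≡ 26 (mod 53).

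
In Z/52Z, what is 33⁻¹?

41

52 = 1×33 + 19
33 = 1×19 + 14
19 = 1×14 + 5
14 = 2×5 + 4
5 = 1×4 + 1
4 = 4×1 + 0
gcd(33, 52) = 1, so the inverse exists.
Back-substitute for 1:
1 = 1×5 − 1×4
  = −1×14 + 3×5
  = 3×19 − 4×14
  = −4×33 + 7×19
  = 7×52 − 11×33
So 33⁻¹ ≡ −11 ≡ 41 (mod 52).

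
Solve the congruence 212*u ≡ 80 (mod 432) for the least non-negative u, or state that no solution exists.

88

gcd(212, 432) = 4, and 4 | 80, so solutions exist.
Divide through by 4: 53*u ≡ 20 (mod 108).
53⁻¹ ≡ 53 (mod 108).
u ≡ 53*20 ≡ 88 (mod 108).
The smallest non-negative solution is u = 88.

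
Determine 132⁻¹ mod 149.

By the extended Euclidean algorithm:
149 = 1·132 + 17
132 = 7·17 + 13
17 = 1·13 + 4
13 = 3·4 + 1
4 = 4·1 + 0
gcd(132, 149) = 1, so the inverse exists.
Bézout: 1 = −31·149 + 35·132.
So 132⁻¹ ≡ 35 (mod 149).

35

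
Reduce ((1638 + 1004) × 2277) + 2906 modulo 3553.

1638 + 1004 = 2642
2642 × 2277 = 6015834 ≡ 605 (mod 3553)
605 + 2906 = 3511

3511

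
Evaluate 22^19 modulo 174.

By square-and-multiply:
19 in binary is 10011, i.e. 19 = 16 + 2 + 1.
22^1 ≡ 22 (mod 174)
22^2 ≡ 22^2 = 484 ≡ 136 (mod 174)
22^4 ≡ 136^2 = 18496 ≡ 52 (mod 174)
22^8 ≡ 52^2 = 2704 ≡ 94 (mod 174)
22^16 ≡ 94^2 = 8836 ≡ 136 (mod 174)
22^19 = 22^16 × 22^2 × 22^1 ≡ 136 × 136 × 22 (mod 174).
Accumulate the product:
136 × 136 = 18496 ≡ 52
52 × 22 = 1144 ≡ 100

100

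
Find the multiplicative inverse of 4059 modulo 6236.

2283

Run the extended Euclidean algorithm:
6236 = 1·4059 + 2177
4059 = 1·2177 + 1882
2177 = 1·1882 + 295
1882 = 6·295 + 112
295 = 2·112 + 71
112 = 1·71 + 41
71 = 1·41 + 30
41 = 1·30 + 11
30 = 2·11 + 8
11 = 1·8 + 3
8 = 2·3 + 2
3 = 1·2 + 1
2 = 2·1 + 0
gcd(4059, 6236) = 1, so the inverse exists.
Back-substitute for 1:
1 = 1·3 − 1·2
  = −1·8 + 3·3
  = 3·11 − 4·8
  = −4·30 + 11·11
  = 11·41 − 15·30
  = −15·71 + 26·41
  = 26·112 − 41·71
  = −41·295 + 108·112
  = 108·1882 − 689·295
  = −689·2177 + 797·1882
  = 797·4059 − 1486·2177
  = −1486·6236 + 2283·4059
So 4059⁻¹ ≡ 2283 (mod 6236).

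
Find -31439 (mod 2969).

1220

-31439 = -11·2969 + 1220, so -31439 ≡ 1220 (mod 2969).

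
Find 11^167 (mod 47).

167 in binary is 10100111, i.e. 167 = 128 + 32 + 4 + 2 + 1.
11^1 ≡ 11 (mod 47)
11^2 ≡ 11^2 = 121 ≡ 27 (mod 47)
11^4 ≡ 27^2 = 729 ≡ 24 (mod 47)
11^8 ≡ 24^2 = 576 ≡ 12 (mod 47)
11^16 ≡ 12^2 = 144 ≡ 3 (mod 47)
11^32 ≡ 3^2 = 9 (mod 47)
11^64 ≡ 9^2 = 81 ≡ 34 (mod 47)
11^128 ≡ 34^2 = 1156 ≡ 28 (mod 47)
11^167 = 11^128 × 11^32 × 11^4 × 11^2 × 11^1 ≡ 28 × 9 × 24 × 27 × 11 (mod 47).
Accumulate the product:
28 × 9 = 252 ≡ 17
17 × 24 = 408 ≡ 32
32 × 27 = 864 ≡ 18
18 × 11 = 198 ≡ 10

10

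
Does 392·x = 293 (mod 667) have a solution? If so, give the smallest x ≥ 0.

615

gcd(392, 667) = 1, so a unique solution mod 667 exists.
392⁻¹ ≡ 553 (mod 667).
x ≡ 553·293 ≡ 615 (mod 667).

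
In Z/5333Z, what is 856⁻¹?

3059

Run the extended Euclidean algorithm:
5333 = 6·856 + 197
856 = 4·197 + 68
197 = 2·68 + 61
68 = 1·61 + 7
61 = 8·7 + 5
7 = 1·5 + 2
5 = 2·2 + 1
2 = 2·1 + 0
gcd(856, 5333) = 1, so the inverse exists.
Bézout: 1 = 365·5333 − 2274·856.
So 856⁻¹ ≡ −2274 ≡ 3059 (mod 5333).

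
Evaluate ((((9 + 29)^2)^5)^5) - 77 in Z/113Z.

9 + 29 = 38
(38)^2 ≡ 88 (mod 113)
(88)^5 ≡ 61 (mod 113)
(61)^5 ≡ 62 (mod 113)
62 - 77 = -15 ≡ 98 (mod 113)

98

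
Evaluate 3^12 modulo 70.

12 in binary is 1100, i.e. 12 = 8 + 4.
3^1 ≡ 3 (mod 70)
3^2 ≡ 3^2 = 9 (mod 70)
3^4 ≡ 9^2 = 81 ≡ 11 (mod 70)
3^8 ≡ 11^2 = 121 ≡ 51 (mod 70)
3^12 = 3^8 * 3^4 ≡ 51 * 11 (mod 70).
51 * 11 = 561 ≡ 1 (mod 70).

1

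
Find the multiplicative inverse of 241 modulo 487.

97

Apply the Euclidean algorithm and back-substitute:
487 = 2·241 + 5
241 = 48·5 + 1
5 = 5·1 + 0
gcd(241, 487) = 1, so the inverse exists.
Bézout: 1 = −48·487 + 97·241.
So 241⁻¹ ≡ 97 (mod 487).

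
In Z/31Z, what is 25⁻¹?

5

31 = 1×25 + 6
25 = 4×6 + 1
6 = 6×1 + 0
gcd(25, 31) = 1, so the inverse exists.
Bézout: 1 = −4×31 + 5×25.
So 25⁻¹ ≡ 5 (mod 31).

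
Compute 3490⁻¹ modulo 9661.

8634

Apply the Euclidean algorithm and back-substitute:
9661 = 2*3490 + 2681
3490 = 1*2681 + 809
2681 = 3*809 + 254
809 = 3*254 + 47
254 = 5*47 + 19
47 = 2*19 + 9
19 = 2*9 + 1
9 = 9*1 + 0
gcd(3490, 9661) = 1, so the inverse exists.
Back-substitute for 1:
1 = 1*19 − 2*9
  = −2*47 + 5*19
  = 5*254 − 27*47
  = −27*809 + 86*254
  = 86*2681 − 285*809
  = −285*3490 + 371*2681
  = 371*9661 − 1027*3490
So 3490⁻¹ ≡ −1027 ≡ 8634 (mod 9661).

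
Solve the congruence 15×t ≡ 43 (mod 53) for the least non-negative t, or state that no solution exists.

gcd(15, 53) = 1, so a unique solution mod 53 exists.
15⁻¹ ≡ 46 (mod 53).
t ≡ 46×43 ≡ 17 (mod 53).

17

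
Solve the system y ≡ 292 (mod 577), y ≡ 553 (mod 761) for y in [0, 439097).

577⁻¹ mod 761: 577·335 ≡ 1 (mod 761), so 577⁻¹ ≡ 335.
y = 292 + 577·((553 − 292)·335 mod 761) = 292 + 577·681 = 393229.

393229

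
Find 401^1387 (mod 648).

617

1387 in binary is 10101101011, i.e. 1387 = 1024 + 256 + 64 + 32 + 8 + 2 + 1.
401^1 ≡ 401 (mod 648)
401^2 ≡ 401^2 = 160801 ≡ 97 (mod 648)
401^4 ≡ 97^2 = 9409 ≡ 337 (mod 648)
401^8 ≡ 337^2 = 113569 ≡ 169 (mod 648)
401^16 ≡ 169^2 = 28561 ≡ 49 (mod 648)
401^32 ≡ 49^2 = 2401 ≡ 457 (mod 648)
401^64 ≡ 457^2 = 208849 ≡ 193 (mod 648)
401^128 ≡ 193^2 = 37249 ≡ 313 (mod 648)
401^256 ≡ 313^2 = 97969 ≡ 121 (mod 648)
401^512 ≡ 121^2 = 14641 ≡ 385 (mod 648)
401^1024 ≡ 385^2 = 148225 ≡ 481 (mod 648)
401^1387 = 401^1024 * 401^256 * 401^64 * 401^32 * 401^8 * 401^2 * 401^1 ≡ 481 * 121 * 193 * 457 * 169 * 97 * 401 (mod 648).
Accumulate the product:
481 * 121 = 58201 ≡ 529
529 * 193 = 102097 ≡ 361
361 * 457 = 164977 ≡ 385
385 * 169 = 65065 ≡ 265
265 * 97 = 25705 ≡ 433
433 * 401 = 173633 ≡ 617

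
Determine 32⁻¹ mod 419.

419 = 13×32 + 3
32 = 10×3 + 2
3 = 1×2 + 1
2 = 2×1 + 0
gcd(32, 419) = 1, so the inverse exists.
Bézout: 1 = 11×419 − 144×32.
So 32⁻¹ ≡ −144 ≡ 275 (mod 419).

275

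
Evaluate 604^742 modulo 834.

202

742 in binary is 1011100110, i.e. 742 = 512 + 128 + 64 + 32 + 4 + 2.
604^1 ≡ 604 (mod 834)
604^2 ≡ 604^2 = 364816 ≡ 358 (mod 834)
604^4 ≡ 358^2 = 128164 ≡ 562 (mod 834)
604^8 ≡ 562^2 = 315844 ≡ 592 (mod 834)
604^16 ≡ 592^2 = 350464 ≡ 184 (mod 834)
604^32 ≡ 184^2 = 33856 ≡ 496 (mod 834)
604^64 ≡ 496^2 = 246016 ≡ 820 (mod 834)
604^128 ≡ 820^2 = 672400 ≡ 196 (mod 834)
604^256 ≡ 196^2 = 38416 ≡ 52 (mod 834)
604^512 ≡ 52^2 = 2704 ≡ 202 (mod 834)
604^742 = 604^512 × 604^128 × 604^64 × 604^32 × 604^4 × 604^2 ≡ 202 × 196 × 820 × 496 × 562 × 358 (mod 834).
Accumulate the product:
202 × 196 = 39592 ≡ 394
394 × 820 = 323080 ≡ 322
322 × 496 = 159712 ≡ 418
418 × 562 = 234916 ≡ 562
562 × 358 = 201196 ≡ 202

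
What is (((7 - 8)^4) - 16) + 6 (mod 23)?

7 - 8 = -1 ≡ 22 (mod 23)
(22)^4 ≡ 1 (mod 23)
1 - 16 = -15 ≡ 8 (mod 23)
8 + 6 = 14

14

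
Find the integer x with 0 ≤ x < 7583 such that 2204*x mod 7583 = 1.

7091

7583 = 3·2204 + 971
2204 = 2·971 + 262
971 = 3·262 + 185
262 = 1·185 + 77
185 = 2·77 + 31
77 = 2·31 + 15
31 = 2·15 + 1
15 = 15·1 + 0
gcd(2204, 7583) = 1, so the inverse exists.
Back-substitute for 1:
1 = 1·31 − 2·15
  = −2·77 + 5·31
  = 5·185 − 12·77
  = −12·262 + 17·185
  = 17·971 − 63·262
  = −63·2204 + 143·971
  = 143·7583 − 492·2204
So 2204⁻¹ ≡ −492 ≡ 7091 (mod 7583).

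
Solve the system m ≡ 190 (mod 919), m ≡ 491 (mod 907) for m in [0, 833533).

370547

919⁻¹ mod 907: 919·378 ≡ 1 (mod 907), so 919⁻¹ ≡ 378.
m = 190 + 919·((491 − 190)·378 mod 907) = 190 + 919·403 = 370547.
Check: 370547 mod 919 = 190, 370547 mod 907 = 491. ✓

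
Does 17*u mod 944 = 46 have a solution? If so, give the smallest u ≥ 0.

558

gcd(17, 944) = 1, so a unique solution mod 944 exists.
17⁻¹ ≡ 833 (mod 944).
u ≡ 833*46 ≡ 558 (mod 944).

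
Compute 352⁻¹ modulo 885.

885 = 2·352 + 181
352 = 1·181 + 171
181 = 1·171 + 10
171 = 17·10 + 1
10 = 10·1 + 0
gcd(352, 885) = 1, so the inverse exists.
Bézout: 1 = −35·885 + 88·352.
So 352⁻¹ ≡ 88 (mod 885).

88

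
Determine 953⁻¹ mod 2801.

Apply the Euclidean algorithm and back-substitute:
2801 = 2*953 + 895
953 = 1*895 + 58
895 = 15*58 + 25
58 = 2*25 + 8
25 = 3*8 + 1
8 = 8*1 + 0
gcd(953, 2801) = 1, so the inverse exists.
Back-substitute for 1:
1 = 1*25 − 3*8
  = −3*58 + 7*25
  = 7*895 − 108*58
  = −108*953 + 115*895
  = 115*2801 − 338*953
So 953⁻¹ ≡ −338 ≡ 2463 (mod 2801).

2463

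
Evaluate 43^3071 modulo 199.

58

Compute successive squares:
3071 in binary is 101111111111, i.e. 3071 = 2048 + 512 + 256 + 128 + 64 + 32 + 16 + 8 + 4 + 2 + 1.
43^1 ≡ 43 (mod 199)
43^2 ≡ 43^2 = 1849 ≡ 58 (mod 199)
43^4 ≡ 58^2 = 3364 ≡ 180 (mod 199)
43^8 ≡ 180^2 = 32400 ≡ 162 (mod 199)
43^16 ≡ 162^2 = 26244 ≡ 175 (mod 199)
43^32 ≡ 175^2 = 30625 ≡ 178 (mod 199)
43^64 ≡ 178^2 = 31684 ≡ 43 (mod 199)
43^128 ≡ 43^2 = 1849 ≡ 58 (mod 199)
43^256 ≡ 58^2 = 3364 ≡ 180 (mod 199)
43^512 ≡ 180^2 = 32400 ≡ 162 (mod 199)
43^1024 ≡ 162^2 = 26244 ≡ 175 (mod 199)
43^2048 ≡ 175^2 = 30625 ≡ 178 (mod 199)
43^3071 = 43^2048 * 43^512 * 43^256 * 43^128 * 43^64 * 43^32 * 43^16 * 43^8 * 43^4 * 43^2 * 43^1 ≡ 178 * 162 * 180 * 58 * 43 * 178 * 175 * 162 * 180 * 58 * 43 (mod 199).
Accumulate the product:
178 * 162 = 28836 ≡ 180
180 * 180 = 32400 ≡ 162
162 * 58 = 9396 ≡ 43
43 * 43 = 1849 ≡ 58
58 * 178 = 10324 ≡ 175
175 * 175 = 30625 ≡ 178
178 * 162 = 28836 ≡ 180
180 * 180 = 32400 ≡ 162
162 * 58 = 9396 ≡ 43
43 * 43 = 1849 ≡ 58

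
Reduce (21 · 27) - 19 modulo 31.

21

21 · 27 = 567 ≡ 9 (mod 31)
9 - 19 = -10 ≡ 21 (mod 31)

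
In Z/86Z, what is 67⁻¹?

Run the extended Euclidean algorithm:
86 = 1×67 + 19
67 = 3×19 + 10
19 = 1×10 + 9
10 = 1×9 + 1
9 = 9×1 + 0
gcd(67, 86) = 1, so the inverse exists.
Back-substitute for 1:
1 = 1×10 − 1×9
  = −1×19 + 2×10
  = 2×67 − 7×19
  = −7×86 + 9×67
So 67⁻¹ ≡ 9 (mod 86).

9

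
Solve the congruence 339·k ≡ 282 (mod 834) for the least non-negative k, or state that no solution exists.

gcd(339, 834) = 3, and 3 | 282, so solutions exist.
Divide through by 3: 113·k mod 278 = 94.
113⁻¹ ≡ 155 (mod 278).
k ≡ 155·94 ≡ 114 (mod 278).
The smallest non-negative solution is k = 114.

114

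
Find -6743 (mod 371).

306

-6743 = -19×371 + 306, so -6743 ≡ 306 (mod 371).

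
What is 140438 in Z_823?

528

140438 = 170×823 + 528, so 140438 ≡ 528 (mod 823).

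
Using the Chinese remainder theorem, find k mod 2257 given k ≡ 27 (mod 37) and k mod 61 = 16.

37⁻¹ mod 61: 37·33 ≡ 1 (mod 61), so 37⁻¹ ≡ 33.
k = 27 + 37·((16 − 27)·33 mod 61) = 27 + 37·3 = 138.
Check: 138 mod 37 = 27, 138 mod 61 = 16. ✓

138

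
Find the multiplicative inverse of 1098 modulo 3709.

Run the extended Euclidean algorithm:
3709 = 3*1098 + 415
1098 = 2*415 + 268
415 = 1*268 + 147
268 = 1*147 + 121
147 = 1*121 + 26
121 = 4*26 + 17
26 = 1*17 + 9
17 = 1*9 + 8
9 = 1*8 + 1
8 = 8*1 + 0
gcd(1098, 3709) = 1, so the inverse exists.
Back-substitute for 1:
1 = 1*9 − 1*8
  = −1*17 + 2*9
  = 2*26 − 3*17
  = −3*121 + 14*26
  = 14*147 − 17*121
  = −17*268 + 31*147
  = 31*415 − 48*268
  = −48*1098 + 127*415
  = 127*3709 − 429*1098
So 1098⁻¹ ≡ −429 ≡ 3280 (mod 3709).

3280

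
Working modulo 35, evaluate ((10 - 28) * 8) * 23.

13

10 - 28 = -18 ≡ 17 (mod 35)
17 * 8 = 136 ≡ 31 (mod 35)
31 * 23 = 713 ≡ 13 (mod 35)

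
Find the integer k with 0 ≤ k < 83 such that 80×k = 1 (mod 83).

Apply the Euclidean algorithm and back-substitute:
83 = 1×80 + 3
80 = 26×3 + 2
3 = 1×2 + 1
2 = 2×1 + 0
gcd(80, 83) = 1, so the inverse exists.
Back-substitute for 1:
1 = 1×3 − 1×2
  = −1×80 + 27×3
  = 27×83 − 28×80
So 80⁻¹ ≡ −28 ≡ 55 (mod 83).

55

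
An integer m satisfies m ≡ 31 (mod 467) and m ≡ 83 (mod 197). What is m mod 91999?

11706

467⁻¹ mod 197: 467*27 ≡ 1 (mod 197), so 467⁻¹ ≡ 27.
m = 31 + 467*((83 − 31)*27 mod 197) = 31 + 467*25 = 11706.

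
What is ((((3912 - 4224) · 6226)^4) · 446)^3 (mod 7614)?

7290

3912 - 4224 = -312 ≡ 7302 (mod 7614)
7302 · 6226 = 45462252 ≡ 6672 (mod 7614)
(6672)^4 ≡ 486 (mod 7614)
486 · 446 = 216756 ≡ 3564 (mod 7614)
(3564)^3 ≡ 7290 (mod 7614)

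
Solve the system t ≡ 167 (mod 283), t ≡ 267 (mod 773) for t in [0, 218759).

283⁻¹ mod 773: 283×295 ≡ 1 (mod 773), so 283⁻¹ ≡ 295.
t = 167 + 283×((267 − 167)×295 mod 773) = 167 + 283×126 = 35825.
Check: 35825 mod 283 = 167, 35825 mod 773 = 267. ✓

35825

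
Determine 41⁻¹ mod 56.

Run the extended Euclidean algorithm:
56 = 1·41 + 15
41 = 2·15 + 11
15 = 1·11 + 4
11 = 2·4 + 3
4 = 1·3 + 1
3 = 3·1 + 0
gcd(41, 56) = 1, so the inverse exists.
Bézout: 1 = 11·56 − 15·41.
So 41⁻¹ ≡ −15 ≡ 41 (mod 56).

41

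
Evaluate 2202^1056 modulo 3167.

1056 in binary is 10000100000, i.e. 1056 = 1024 + 32.
2202^1 ≡ 2202 (mod 3167)
2202^2 ≡ 2202^2 = 4848804 ≡ 127 (mod 3167)
2202^4 ≡ 127^2 = 16129 ≡ 294 (mod 3167)
2202^8 ≡ 294^2 = 86436 ≡ 927 (mod 3167)
2202^16 ≡ 927^2 = 859329 ≡ 1072 (mod 3167)
2202^32 ≡ 1072^2 = 1149184 ≡ 2730 (mod 3167)
2202^64 ≡ 2730^2 = 7452900 ≡ 949 (mod 3167)
2202^128 ≡ 949^2 = 900601 ≡ 1173 (mod 3167)
2202^256 ≡ 1173^2 = 1375929 ≡ 1451 (mod 3167)
2202^512 ≡ 1451^2 = 2105401 ≡ 2513 (mod 3167)
2202^1024 ≡ 2513^2 = 6315169 ≡ 171 (mod 3167)
2202^1056 = 2202^1024 * 2202^32 ≡ 171 * 2730 (mod 3167).
171 * 2730 = 466830 ≡ 1281 (mod 3167).

1281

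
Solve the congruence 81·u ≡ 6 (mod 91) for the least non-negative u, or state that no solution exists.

gcd(81, 91) = 1, so a unique solution mod 91 exists.
81⁻¹ ≡ 9 (mod 91).
u ≡ 9·6 ≡ 54 (mod 91).

54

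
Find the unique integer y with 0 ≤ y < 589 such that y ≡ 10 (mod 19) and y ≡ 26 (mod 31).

181

19⁻¹ mod 31: 19*18 ≡ 1 (mod 31), so 19⁻¹ ≡ 18.
y = 10 + 19*((26 − 10)*18 mod 31) = 10 + 19*9 = 181.
Check: 181 mod 19 = 10, 181 mod 31 = 26. ✓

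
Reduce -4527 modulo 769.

-4527 = -6×769 + 87, so -4527 ≡ 87 (mod 769).

87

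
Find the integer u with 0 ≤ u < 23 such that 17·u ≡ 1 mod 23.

23 = 1·17 + 6
17 = 2·6 + 5
6 = 1·5 + 1
5 = 5·1 + 0
gcd(17, 23) = 1, so the inverse exists.
Bézout: 1 = 3·23 − 4·17.
So 17⁻¹ ≡ −4 ≡ 19 (mod 23).

19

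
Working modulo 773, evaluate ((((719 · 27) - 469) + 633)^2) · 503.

606

719 · 27 = 19413 ≡ 88 (mod 773)
88 - 469 = -381 ≡ 392 (mod 773)
392 + 633 = 1025 ≡ 252 (mod 773)
(252)^2 ≡ 118 (mod 773)
118 · 503 = 59354 ≡ 606 (mod 773)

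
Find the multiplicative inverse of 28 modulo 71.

By the extended Euclidean algorithm:
71 = 2*28 + 15
28 = 1*15 + 13
15 = 1*13 + 2
13 = 6*2 + 1
2 = 2*1 + 0
gcd(28, 71) = 1, so the inverse exists.
Back-substitute for 1:
1 = 1*13 − 6*2
  = −6*15 + 7*13
  = 7*28 − 13*15
  = −13*71 + 33*28
So 28⁻¹ ≡ 33 (mod 71).

33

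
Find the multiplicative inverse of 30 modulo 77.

By the extended Euclidean algorithm:
77 = 2·30 + 17
30 = 1·17 + 13
17 = 1·13 + 4
13 = 3·4 + 1
4 = 4·1 + 0
gcd(30, 77) = 1, so the inverse exists.
Bézout: 1 = −7·77 + 18·30.
So 30⁻¹ ≡ 18 (mod 77).

18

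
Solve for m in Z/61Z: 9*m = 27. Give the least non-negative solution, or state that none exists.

gcd(9, 61) = 1, so a unique solution mod 61 exists.
9⁻¹ ≡ 34 (mod 61).
m ≡ 34*27 ≡ 3 (mod 61).

3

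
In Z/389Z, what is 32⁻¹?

389 = 12×32 + 5
32 = 6×5 + 2
5 = 2×2 + 1
2 = 2×1 + 0
gcd(32, 389) = 1, so the inverse exists.
Back-substitute for 1:
1 = 1×5 − 2×2
  = −2×32 + 13×5
  = 13×389 − 158×32
So 32⁻¹ ≡ −158 ≡ 231 (mod 389).

231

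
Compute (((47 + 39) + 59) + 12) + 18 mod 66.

43

47 + 39 = 86 ≡ 20 (mod 66)
20 + 59 = 79 ≡ 13 (mod 66)
13 + 12 = 25
25 + 18 = 43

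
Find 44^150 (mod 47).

12

150 in binary is 10010110, i.e. 150 = 128 + 16 + 4 + 2.
44^1 ≡ 44 (mod 47)
44^2 ≡ 44^2 = 1936 ≡ 9 (mod 47)
44^4 ≡ 9^2 = 81 ≡ 34 (mod 47)
44^8 ≡ 34^2 = 1156 ≡ 28 (mod 47)
44^16 ≡ 28^2 = 784 ≡ 32 (mod 47)
44^32 ≡ 32^2 = 1024 ≡ 37 (mod 47)
44^64 ≡ 37^2 = 1369 ≡ 6 (mod 47)
44^128 ≡ 6^2 = 36 (mod 47)
44^150 = 44^128 · 44^16 · 44^4 · 44^2 ≡ 36 · 32 · 34 · 9 (mod 47).
Accumulate the product:
36 · 32 = 1152 ≡ 24
24 · 34 = 816 ≡ 17
17 · 9 = 153 ≡ 12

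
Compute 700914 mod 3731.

3217

700914 = 187*3731 + 3217, so 700914 ≡ 3217 (mod 3731).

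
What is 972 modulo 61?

57

972 = 15*61 + 57, so 972 ≡ 57 (mod 61).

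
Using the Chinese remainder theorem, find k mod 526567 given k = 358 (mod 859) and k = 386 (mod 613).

30423

859⁻¹ mod 613: 859×461 ≡ 1 (mod 613), so 859⁻¹ ≡ 461.
k = 358 + 859×((386 − 358)×461 mod 613) = 358 + 859×35 = 30423.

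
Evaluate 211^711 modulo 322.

711 in binary is 1011000111, i.e. 711 = 512 + 128 + 64 + 4 + 2 + 1.
211^1 ≡ 211 (mod 322)
211^2 ≡ 211^2 = 44521 ≡ 85 (mod 322)
211^4 ≡ 85^2 = 7225 ≡ 141 (mod 322)
211^8 ≡ 141^2 = 19881 ≡ 239 (mod 322)
211^16 ≡ 239^2 = 57121 ≡ 127 (mod 322)
211^32 ≡ 127^2 = 16129 ≡ 29 (mod 322)
211^64 ≡ 29^2 = 841 ≡ 197 (mod 322)
211^128 ≡ 197^2 = 38809 ≡ 169 (mod 322)
211^256 ≡ 169^2 = 28561 ≡ 225 (mod 322)
211^512 ≡ 225^2 = 50625 ≡ 71 (mod 322)
211^711 = 211^512 · 211^128 · 211^64 · 211^4 · 211^2 · 211^1 ≡ 71 · 169 · 197 · 141 · 85 · 211 (mod 322).
Accumulate the product:
71 · 169 = 11999 ≡ 85
85 · 197 = 16745 ≡ 1
1 · 141 = 141
141 · 85 = 11985 ≡ 71
71 · 211 = 14981 ≡ 169

169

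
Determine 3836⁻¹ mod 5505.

5096

Apply the Euclidean algorithm and back-substitute:
5505 = 1*3836 + 1669
3836 = 2*1669 + 498
1669 = 3*498 + 175
498 = 2*175 + 148
175 = 1*148 + 27
148 = 5*27 + 13
27 = 2*13 + 1
13 = 13*1 + 0
gcd(3836, 5505) = 1, so the inverse exists.
Bézout: 1 = 285*5505 − 409*3836.
So 3836⁻¹ ≡ −409 ≡ 5096 (mod 5505).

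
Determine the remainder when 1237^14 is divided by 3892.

333

By square-and-multiply:
14 in binary is 1110, i.e. 14 = 8 + 4 + 2.
1237^1 ≡ 1237 (mod 3892)
1237^2 ≡ 1237^2 = 1530169 ≡ 613 (mod 3892)
1237^4 ≡ 613^2 = 375769 ≡ 2137 (mod 3892)
1237^8 ≡ 2137^2 = 4566769 ≡ 1453 (mod 3892)
1237^14 = 1237^8 * 1237^4 * 1237^2 ≡ 1453 * 2137 * 613 (mod 3892).
Accumulate the product:
1453 * 2137 = 3105061 ≡ 3137
3137 * 613 = 1922981 ≡ 333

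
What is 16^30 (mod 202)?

196

30 in binary is 11110, i.e. 30 = 16 + 8 + 4 + 2.
16^1 ≡ 16 (mod 202)
16^2 ≡ 16^2 = 256 ≡ 54 (mod 202)
16^4 ≡ 54^2 = 2916 ≡ 88 (mod 202)
16^8 ≡ 88^2 = 7744 ≡ 68 (mod 202)
16^16 ≡ 68^2 = 4624 ≡ 180 (mod 202)
16^30 = 16^16 * 16^8 * 16^4 * 16^2 ≡ 180 * 68 * 88 * 54 (mod 202).
Accumulate the product:
180 * 68 = 12240 ≡ 120
120 * 88 = 10560 ≡ 56
56 * 54 = 3024 ≡ 196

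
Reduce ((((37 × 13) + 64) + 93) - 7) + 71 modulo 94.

37 × 13 = 481 ≡ 11 (mod 94)
11 + 64 = 75
75 + 93 = 168 ≡ 74 (mod 94)
74 - 7 = 67
67 + 71 = 138 ≡ 44 (mod 94)

44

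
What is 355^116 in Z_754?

Using repeated squaring:
355^1 ≡ 355 (mod 754)
355^2 ≡ 355^2 = 126025 ≡ 107 (mod 754)
355^4 ≡ 107^2 = 11449 ≡ 139 (mod 754)
355^8 ≡ 139^2 = 19321 ≡ 471 (mod 754)
355^16 ≡ 471^2 = 221841 ≡ 165 (mod 754)
355^32 ≡ 165^2 = 27225 ≡ 81 (mod 754)
355^64 ≡ 81^2 = 6561 ≡ 529 (mod 754)
355^116 = 355^64 · 355^32 · 355^16 · 355^4 ≡ 529 · 81 · 165 · 139 (mod 754).
Accumulate the product:
529 · 81 = 42849 ≡ 625
625 · 165 = 103125 ≡ 581
581 · 139 = 80759 ≡ 81

81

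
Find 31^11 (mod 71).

52

Using repeated squaring:
11 in binary is 1011, i.e. 11 = 8 + 2 + 1.
31^1 ≡ 31 (mod 71)
31^2 ≡ 31^2 = 961 ≡ 38 (mod 71)
31^4 ≡ 38^2 = 1444 ≡ 24 (mod 71)
31^8 ≡ 24^2 = 576 ≡ 8 (mod 71)
31^11 = 31^8 · 31^2 · 31^1 ≡ 8 · 38 · 31 (mod 71).
Accumulate the product:
8 · 38 = 304 ≡ 20
20 · 31 = 620 ≡ 52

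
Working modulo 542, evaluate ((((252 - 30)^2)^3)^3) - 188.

252 - 30 = 222
(222)^2 ≡ 504 (mod 542)
(504)^3 ≡ 412 (mod 542)
(412)^3 ≡ 268 (mod 542)
268 - 188 = 80

80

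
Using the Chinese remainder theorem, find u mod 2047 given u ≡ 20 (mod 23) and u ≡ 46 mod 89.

23⁻¹ mod 89: 23×31 ≡ 1 (mod 89), so 23⁻¹ ≡ 31.
u = 20 + 23×((46 − 20)×31 mod 89) = 20 + 23×5 = 135.

135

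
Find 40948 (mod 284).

40948 = 144*284 + 52, so 40948 ≡ 52 (mod 284).

52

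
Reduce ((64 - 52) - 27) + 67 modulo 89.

52

64 - 52 = 12
12 - 27 = -15 ≡ 74 (mod 89)
74 + 67 = 141 ≡ 52 (mod 89)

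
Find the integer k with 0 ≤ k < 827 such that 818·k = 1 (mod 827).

827 = 1·818 + 9
818 = 90·9 + 8
9 = 1·8 + 1
8 = 8·1 + 0
gcd(818, 827) = 1, so the inverse exists.
Back-substitute for 1:
1 = 1·9 − 1·8
  = −1·818 + 91·9
  = 91·827 − 92·818
So 818⁻¹ ≡ −92 ≡ 735 (mod 827).

735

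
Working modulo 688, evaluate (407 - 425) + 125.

407 - 425 = -18 ≡ 670 (mod 688)
670 + 125 = 795 ≡ 107 (mod 688)

107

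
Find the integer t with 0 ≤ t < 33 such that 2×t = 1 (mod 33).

17

33 = 16×2 + 1
2 = 2×1 + 0
gcd(2, 33) = 1, so the inverse exists.
Bézout: 1 = 1×33 − 16×2.
So 2⁻¹ ≡ −16 ≡ 17 (mod 33).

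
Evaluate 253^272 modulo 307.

Using repeated squaring:
253^1 ≡ 253 (mod 307)
253^2 ≡ 253^2 = 64009 ≡ 153 (mod 307)
253^4 ≡ 153^2 = 23409 ≡ 77 (mod 307)
253^8 ≡ 77^2 = 5929 ≡ 96 (mod 307)
253^16 ≡ 96^2 = 9216 ≡ 6 (mod 307)
253^32 ≡ 6^2 = 36 (mod 307)
253^64 ≡ 36^2 = 1296 ≡ 68 (mod 307)
253^128 ≡ 68^2 = 4624 ≡ 19 (mod 307)
253^256 ≡ 19^2 = 361 ≡ 54 (mod 307)
253^272 = 253^256 · 253^16 ≡ 54 · 6 (mod 307).
54 · 6 = 324 ≡ 17 (mod 307).

17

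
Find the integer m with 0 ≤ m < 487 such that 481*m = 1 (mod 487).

81

Apply the Euclidean algorithm and back-substitute:
487 = 1·481 + 6
481 = 80·6 + 1
6 = 6·1 + 0
gcd(481, 487) = 1, so the inverse exists.
Back-substitute for 1:
1 = 1·481 − 80·6
  = −80·487 + 81·481
So 481⁻¹ ≡ 81 (mod 487).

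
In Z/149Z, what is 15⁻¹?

10

Apply the Euclidean algorithm and back-substitute:
149 = 9·15 + 14
15 = 1·14 + 1
14 = 14·1 + 0
gcd(15, 149) = 1, so the inverse exists.
Bézout: 1 = −1·149 + 10·15.
So 15⁻¹ ≡ 10 (mod 149).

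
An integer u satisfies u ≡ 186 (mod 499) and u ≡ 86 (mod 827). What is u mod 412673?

277131

499⁻¹ mod 827: 499·532 ≡ 1 (mod 827), so 499⁻¹ ≡ 532.
u = 186 + 499·((86 − 186)·532 mod 827) = 186 + 499·555 = 277131.
Check: 277131 mod 499 = 186, 277131 mod 827 = 86. ✓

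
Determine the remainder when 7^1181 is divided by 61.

30

7^1 ≡ 7 (mod 61)
7^2 ≡ 7^2 = 49 (mod 61)
7^4 ≡ 49^2 = 2401 ≡ 22 (mod 61)
7^8 ≡ 22^2 = 484 ≡ 57 (mod 61)
7^16 ≡ 57^2 = 3249 ≡ 16 (mod 61)
7^32 ≡ 16^2 = 256 ≡ 12 (mod 61)
7^64 ≡ 12^2 = 144 ≡ 22 (mod 61)
7^128 ≡ 22^2 = 484 ≡ 57 (mod 61)
7^256 ≡ 57^2 = 3249 ≡ 16 (mod 61)
7^512 ≡ 16^2 = 256 ≡ 12 (mod 61)
7^1024 ≡ 12^2 = 144 ≡ 22 (mod 61)
7^1181 = 7^1024 · 7^128 · 7^16 · 7^8 · 7^4 · 7^1 ≡ 22 · 57 · 16 · 57 · 22 · 7 (mod 61).
Accumulate the product:
22 · 57 = 1254 ≡ 34
34 · 16 = 544 ≡ 56
56 · 57 = 3192 ≡ 20
20 · 22 = 440 ≡ 13
13 · 7 = 91 ≡ 30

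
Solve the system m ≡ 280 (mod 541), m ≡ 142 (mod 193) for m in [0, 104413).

541⁻¹ mod 193: 541*66 ≡ 1 (mod 193), so 541⁻¹ ≡ 66.
m = 280 + 541*((142 − 280)*66 mod 193) = 280 + 541*156 = 84676.

84676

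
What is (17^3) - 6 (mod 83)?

10

(17)^3 ≡ 16 (mod 83)
16 - 6 = 10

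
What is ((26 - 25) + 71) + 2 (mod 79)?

26 - 25 = 1
1 + 71 = 72
72 + 2 = 74

74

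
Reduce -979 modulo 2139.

1160

-979 = -1×2139 + 1160, so -979 ≡ 1160 (mod 2139).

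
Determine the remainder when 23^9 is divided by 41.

25

23^1 ≡ 23 (mod 41)
23^2 ≡ 23^2 = 529 ≡ 37 (mod 41)
23^4 ≡ 37^2 = 1369 ≡ 16 (mod 41)
23^8 ≡ 16^2 = 256 ≡ 10 (mod 41)
23^9 = 23^8 * 23^1 ≡ 10 * 23 (mod 41).
10 * 23 = 230 ≡ 25 (mod 41).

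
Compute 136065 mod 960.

136065 = 141·960 + 705, so 136065 ≡ 705 (mod 960).

705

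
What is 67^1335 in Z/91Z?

8

Compute successive squares:
1335 in binary is 10100110111, i.e. 1335 = 1024 + 256 + 32 + 16 + 4 + 2 + 1.
67^1 ≡ 67 (mod 91)
67^2 ≡ 67^2 = 4489 ≡ 30 (mod 91)
67^4 ≡ 30^2 = 900 ≡ 81 (mod 91)
67^8 ≡ 81^2 = 6561 ≡ 9 (mod 91)
67^16 ≡ 9^2 = 81 (mod 91)
67^32 ≡ 81^2 = 6561 ≡ 9 (mod 91)
67^64 ≡ 9^2 = 81 (mod 91)
67^128 ≡ 81^2 = 6561 ≡ 9 (mod 91)
67^256 ≡ 9^2 = 81 (mod 91)
67^512 ≡ 81^2 = 6561 ≡ 9 (mod 91)
67^1024 ≡ 9^2 = 81 (mod 91)
67^1335 = 67^1024 · 67^256 · 67^32 · 67^16 · 67^4 · 67^2 · 67^1 ≡ 81 · 81 · 9 · 81 · 81 · 30 · 67 (mod 91).
Accumulate the product:
81 · 81 = 6561 ≡ 9
9 · 9 = 81
81 · 81 = 6561 ≡ 9
9 · 81 = 729 ≡ 1
1 · 30 = 30
30 · 67 = 2010 ≡ 8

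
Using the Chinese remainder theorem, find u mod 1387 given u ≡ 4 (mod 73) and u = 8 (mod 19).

73⁻¹ mod 19: 73*6 ≡ 1 (mod 19), so 73⁻¹ ≡ 6.
u = 4 + 73*((8 − 4)*6 mod 19) = 4 + 73*5 = 369.

369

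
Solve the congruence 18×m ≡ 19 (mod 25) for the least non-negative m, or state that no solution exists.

gcd(18, 25) = 1, so a unique solution mod 25 exists.
18⁻¹ ≡ 7 (mod 25).
m ≡ 7×19 ≡ 8 (mod 25).

8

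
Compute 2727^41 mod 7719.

5145

41 in binary is 101001, i.e. 41 = 32 + 8 + 1.
2727^1 ≡ 2727 (mod 7719)
2727^2 ≡ 2727^2 = 7436529 ≡ 3132 (mod 7719)
2727^4 ≡ 3132^2 = 9809424 ≡ 6294 (mod 7719)
2727^8 ≡ 6294^2 = 39614436 ≡ 528 (mod 7719)
2727^16 ≡ 528^2 = 278784 ≡ 900 (mod 7719)
2727^32 ≡ 900^2 = 810000 ≡ 7224 (mod 7719)
2727^41 = 2727^32 · 2727^8 · 2727^1 ≡ 7224 · 528 · 2727 (mod 7719).
Accumulate the product:
7224 · 528 = 3814272 ≡ 1086
1086 · 2727 = 2961522 ≡ 5145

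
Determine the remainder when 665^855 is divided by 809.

637

By square-and-multiply:
855 in binary is 1101010111, i.e. 855 = 512 + 256 + 64 + 16 + 4 + 2 + 1.
665^1 ≡ 665 (mod 809)
665^2 ≡ 665^2 = 442225 ≡ 511 (mod 809)
665^4 ≡ 511^2 = 261121 ≡ 623 (mod 809)
665^8 ≡ 623^2 = 388129 ≡ 618 (mod 809)
665^16 ≡ 618^2 = 381924 ≡ 76 (mod 809)
665^32 ≡ 76^2 = 5776 ≡ 113 (mod 809)
665^64 ≡ 113^2 = 12769 ≡ 634 (mod 809)
665^128 ≡ 634^2 = 401956 ≡ 692 (mod 809)
665^256 ≡ 692^2 = 478864 ≡ 745 (mod 809)
665^512 ≡ 745^2 = 555025 ≡ 51 (mod 809)
665^855 = 665^512 · 665^256 · 665^64 · 665^16 · 665^4 · 665^2 · 665^1 ≡ 51 · 745 · 634 · 76 · 623 · 511 · 665 (mod 809).
Accumulate the product:
51 · 745 = 37995 ≡ 781
781 · 634 = 495154 ≡ 46
46 · 76 = 3496 ≡ 260
260 · 623 = 161980 ≡ 180
180 · 511 = 91980 ≡ 563
563 · 665 = 374395 ≡ 637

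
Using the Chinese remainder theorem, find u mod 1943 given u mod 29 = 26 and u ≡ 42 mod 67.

29⁻¹ mod 67: 29*37 ≡ 1 (mod 67), so 29⁻¹ ≡ 37.
u = 26 + 29*((42 − 26)*37 mod 67) = 26 + 29*56 = 1650.
Check: 1650 mod 29 = 26, 1650 mod 67 = 42. ✓

1650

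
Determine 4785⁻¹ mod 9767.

7883

Run the extended Euclidean algorithm:
9767 = 2·4785 + 197
4785 = 24·197 + 57
197 = 3·57 + 26
57 = 2·26 + 5
26 = 5·5 + 1
5 = 5·1 + 0
gcd(4785, 9767) = 1, so the inverse exists.
Back-substitute for 1:
1 = 1·26 − 5·5
  = −5·57 + 11·26
  = 11·197 − 38·57
  = −38·4785 + 923·197
  = 923·9767 − 1884·4785
So 4785⁻¹ ≡ −1884 ≡ 7883 (mod 9767).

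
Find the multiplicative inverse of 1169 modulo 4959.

2681

4959 = 4×1169 + 283
1169 = 4×283 + 37
283 = 7×37 + 24
37 = 1×24 + 13
24 = 1×13 + 11
13 = 1×11 + 2
11 = 5×2 + 1
2 = 2×1 + 0
gcd(1169, 4959) = 1, so the inverse exists.
Bézout: 1 = 537×4959 − 2278×1169.
So 1169⁻¹ ≡ −2278 ≡ 2681 (mod 4959).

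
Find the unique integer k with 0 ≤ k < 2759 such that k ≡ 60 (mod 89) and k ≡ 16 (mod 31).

89⁻¹ mod 31: 89*23 ≡ 1 (mod 31), so 89⁻¹ ≡ 23.
k = 60 + 89*((16 − 60)*23 mod 31) = 60 + 89*11 = 1039.
Check: 1039 mod 89 = 60, 1039 mod 31 = 16. ✓

1039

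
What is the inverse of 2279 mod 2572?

By the extended Euclidean algorithm:
2572 = 1*2279 + 293
2279 = 7*293 + 228
293 = 1*228 + 65
228 = 3*65 + 33
65 = 1*33 + 32
33 = 1*32 + 1
32 = 32*1 + 0
gcd(2279, 2572) = 1, so the inverse exists.
Bézout: 1 = −70*2572 + 79*2279.
So 2279⁻¹ ≡ 79 (mod 2572).

79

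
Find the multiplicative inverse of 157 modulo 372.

109

Run the extended Euclidean algorithm:
372 = 2*157 + 58
157 = 2*58 + 41
58 = 1*41 + 17
41 = 2*17 + 7
17 = 2*7 + 3
7 = 2*3 + 1
3 = 3*1 + 0
gcd(157, 372) = 1, so the inverse exists.
Back-substitute for 1:
1 = 1*7 − 2*3
  = −2*17 + 5*7
  = 5*41 − 12*17
  = −12*58 + 17*41
  = 17*157 − 46*58
  = −46*372 + 109*157
So 157⁻¹ ≡ 109 (mod 372).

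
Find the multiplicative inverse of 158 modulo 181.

Run the extended Euclidean algorithm:
181 = 1*158 + 23
158 = 6*23 + 20
23 = 1*20 + 3
20 = 6*3 + 2
3 = 1*2 + 1
2 = 2*1 + 0
gcd(158, 181) = 1, so the inverse exists.
Bézout: 1 = 55*181 − 63*158.
So 158⁻¹ ≡ −63 ≡ 118 (mod 181).

118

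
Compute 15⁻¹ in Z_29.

Apply the Euclidean algorithm and back-substitute:
29 = 1·15 + 14
15 = 1·14 + 1
14 = 14·1 + 0
gcd(15, 29) = 1, so the inverse exists.
Bézout: 1 = −1·29 + 2·15.
So 15⁻¹ ≡ 2 (mod 29).

2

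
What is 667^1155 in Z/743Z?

681

1155 in binary is 10010000011, i.e. 1155 = 1024 + 128 + 2 + 1.
667^1 ≡ 667 (mod 743)
667^2 ≡ 667^2 = 444889 ≡ 575 (mod 743)
667^4 ≡ 575^2 = 330625 ≡ 733 (mod 743)
667^8 ≡ 733^2 = 537289 ≡ 100 (mod 743)
667^16 ≡ 100^2 = 10000 ≡ 341 (mod 743)
667^32 ≡ 341^2 = 116281 ≡ 373 (mod 743)
667^64 ≡ 373^2 = 139129 ≡ 188 (mod 743)
667^128 ≡ 188^2 = 35344 ≡ 423 (mod 743)
667^256 ≡ 423^2 = 178929 ≡ 609 (mod 743)
667^512 ≡ 609^2 = 370881 ≡ 124 (mod 743)
667^1024 ≡ 124^2 = 15376 ≡ 516 (mod 743)
667^1155 = 667^1024 * 667^128 * 667^2 * 667^1 ≡ 516 * 423 * 575 * 667 (mod 743).
Accumulate the product:
516 * 423 = 218268 ≡ 569
569 * 575 = 327175 ≡ 255
255 * 667 = 170085 ≡ 681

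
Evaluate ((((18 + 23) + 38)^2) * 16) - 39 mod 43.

14

18 + 23 = 41
41 + 38 = 79 ≡ 36 (mod 43)
(36)^2 ≡ 6 (mod 43)
6 * 16 = 96 ≡ 10 (mod 43)
10 - 39 = -29 ≡ 14 (mod 43)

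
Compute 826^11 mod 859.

341

826^1 ≡ 826 (mod 859)
826^2 ≡ 826^2 = 682276 ≡ 230 (mod 859)
826^4 ≡ 230^2 = 52900 ≡ 501 (mod 859)
826^8 ≡ 501^2 = 251001 ≡ 173 (mod 859)
826^11 = 826^8 · 826^2 · 826^1 ≡ 173 · 230 · 826 (mod 859).
Accumulate the product:
173 · 230 = 39790 ≡ 276
276 · 826 = 227976 ≡ 341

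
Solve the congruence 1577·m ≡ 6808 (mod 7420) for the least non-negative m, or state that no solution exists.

2004

gcd(1577, 7420) = 1, so a unique solution mod 7420 exists.
1577⁻¹ ≡ 7053 (mod 7420).
m ≡ 7053·6808 ≡ 2004 (mod 7420).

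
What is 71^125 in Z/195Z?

41

125 in binary is 1111101, i.e. 125 = 64 + 32 + 16 + 8 + 4 + 1.
71^1 ≡ 71 (mod 195)
71^2 ≡ 71^2 = 5041 ≡ 166 (mod 195)
71^4 ≡ 166^2 = 27556 ≡ 61 (mod 195)
71^8 ≡ 61^2 = 3721 ≡ 16 (mod 195)
71^16 ≡ 16^2 = 256 ≡ 61 (mod 195)
71^32 ≡ 61^2 = 3721 ≡ 16 (mod 195)
71^64 ≡ 16^2 = 256 ≡ 61 (mod 195)
71^125 = 71^64 * 71^32 * 71^16 * 71^8 * 71^4 * 71^1 ≡ 61 * 16 * 61 * 16 * 61 * 71 (mod 195).
Accumulate the product:
61 * 16 = 976 ≡ 1
1 * 61 = 61
61 * 16 = 976 ≡ 1
1 * 61 = 61
61 * 71 = 4331 ≡ 41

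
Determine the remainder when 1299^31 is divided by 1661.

Compute successive squares:
31 in binary is 11111, i.e. 31 = 16 + 8 + 4 + 2 + 1.
1299^1 ≡ 1299 (mod 1661)
1299^2 ≡ 1299^2 = 1687401 ≡ 1486 (mod 1661)
1299^4 ≡ 1486^2 = 2208196 ≡ 727 (mod 1661)
1299^8 ≡ 727^2 = 528529 ≡ 331 (mod 1661)
1299^16 ≡ 331^2 = 109561 ≡ 1596 (mod 1661)
1299^31 = 1299^16 · 1299^8 · 1299^4 · 1299^2 · 1299^1 ≡ 1596 · 331 · 727 · 1486 · 1299 (mod 1661).
Accumulate the product:
1596 · 331 = 528276 ≡ 78
78 · 727 = 56706 ≡ 232
232 · 1486 = 344752 ≡ 925
925 · 1299 = 1201575 ≡ 672

672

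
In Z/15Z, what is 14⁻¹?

By the extended Euclidean algorithm:
15 = 1*14 + 1
14 = 14*1 + 0
gcd(14, 15) = 1, so the inverse exists.
Bézout: 1 = 1*15 − 1*14.
So 14⁻¹ ≡ −1 ≡ 14 (mod 15).

14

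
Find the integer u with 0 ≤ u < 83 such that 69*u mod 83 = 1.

77

Apply the Euclidean algorithm and back-substitute:
83 = 1×69 + 14
69 = 4×14 + 13
14 = 1×13 + 1
13 = 13×1 + 0
gcd(69, 83) = 1, so the inverse exists.
Bézout: 1 = 5×83 − 6×69.
So 69⁻¹ ≡ −6 ≡ 77 (mod 83).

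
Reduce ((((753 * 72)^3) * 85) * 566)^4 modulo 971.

502

753 * 72 = 54216 ≡ 811 (mod 971)
(811)^3 ≡ 649 (mod 971)
649 * 85 = 55165 ≡ 789 (mod 971)
789 * 566 = 446574 ≡ 885 (mod 971)
(885)^4 ≡ 502 (mod 971)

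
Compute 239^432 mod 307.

239^1 ≡ 239 (mod 307)
239^2 ≡ 239^2 = 57121 ≡ 19 (mod 307)
239^4 ≡ 19^2 = 361 ≡ 54 (mod 307)
239^8 ≡ 54^2 = 2916 ≡ 153 (mod 307)
239^16 ≡ 153^2 = 23409 ≡ 77 (mod 307)
239^32 ≡ 77^2 = 5929 ≡ 96 (mod 307)
239^64 ≡ 96^2 = 9216 ≡ 6 (mod 307)
239^128 ≡ 6^2 = 36 (mod 307)
239^256 ≡ 36^2 = 1296 ≡ 68 (mod 307)
239^432 = 239^256 * 239^128 * 239^32 * 239^16 ≡ 68 * 36 * 96 * 77 (mod 307).
Accumulate the product:
68 * 36 = 2448 ≡ 299
299 * 96 = 28704 ≡ 153
153 * 77 = 11781 ≡ 115

115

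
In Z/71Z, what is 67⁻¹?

53

Apply the Euclidean algorithm and back-substitute:
71 = 1×67 + 4
67 = 16×4 + 3
4 = 1×3 + 1
3 = 3×1 + 0
gcd(67, 71) = 1, so the inverse exists.
Bézout: 1 = 17×71 − 18×67.
So 67⁻¹ ≡ −18 ≡ 53 (mod 71).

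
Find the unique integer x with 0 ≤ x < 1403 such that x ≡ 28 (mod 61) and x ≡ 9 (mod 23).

699

61⁻¹ mod 23: 61×20 ≡ 1 (mod 23), so 61⁻¹ ≡ 20.
x = 28 + 61×((9 − 28)×20 mod 23) = 28 + 61×11 = 699.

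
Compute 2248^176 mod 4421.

By square-and-multiply:
176 in binary is 10110000, i.e. 176 = 128 + 32 + 16.
2248^1 ≡ 2248 (mod 4421)
2248^2 ≡ 2248^2 = 5053504 ≡ 301 (mod 4421)
2248^4 ≡ 301^2 = 90601 ≡ 2181 (mod 4421)
2248^8 ≡ 2181^2 = 4756761 ≡ 4186 (mod 4421)
2248^16 ≡ 4186^2 = 17522596 ≡ 2173 (mod 4421)
2248^32 ≡ 2173^2 = 4721929 ≡ 301 (mod 4421)
2248^64 ≡ 301^2 = 90601 ≡ 2181 (mod 4421)
2248^128 ≡ 2181^2 = 4756761 ≡ 4186 (mod 4421)
2248^176 = 2248^128 × 2248^32 × 2248^16 ≡ 4186 × 301 × 2173 (mod 4421).
Accumulate the product:
4186 × 301 = 1259986 ≡ 1
1 × 2173 = 2173

2173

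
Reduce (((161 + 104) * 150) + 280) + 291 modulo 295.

161 + 104 = 265
265 * 150 = 39750 ≡ 220 (mod 295)
220 + 280 = 500 ≡ 205 (mod 295)
205 + 291 = 496 ≡ 201 (mod 295)

201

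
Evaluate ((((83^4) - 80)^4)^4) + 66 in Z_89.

(83)^4 ≡ 50 (mod 89)
50 - 80 = -30 ≡ 59 (mod 89)
(59)^4 ≡ 11 (mod 89)
(11)^4 ≡ 45 (mod 89)
45 + 66 = 111 ≡ 22 (mod 89)

22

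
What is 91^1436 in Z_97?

By square-and-multiply:
1436 in binary is 10110011100, i.e. 1436 = 1024 + 256 + 128 + 16 + 8 + 4.
91^1 ≡ 91 (mod 97)
91^2 ≡ 91^2 = 8281 ≡ 36 (mod 97)
91^4 ≡ 36^2 = 1296 ≡ 35 (mod 97)
91^8 ≡ 35^2 = 1225 ≡ 61 (mod 97)
91^16 ≡ 61^2 = 3721 ≡ 35 (mod 97)
91^32 ≡ 35^2 = 1225 ≡ 61 (mod 97)
91^64 ≡ 61^2 = 3721 ≡ 35 (mod 97)
91^128 ≡ 35^2 = 1225 ≡ 61 (mod 97)
91^256 ≡ 61^2 = 3721 ≡ 35 (mod 97)
91^512 ≡ 35^2 = 1225 ≡ 61 (mod 97)
91^1024 ≡ 61^2 = 3721 ≡ 35 (mod 97)
91^1436 = 91^1024 · 91^256 · 91^128 · 91^16 · 91^8 · 91^4 ≡ 35 · 35 · 61 · 35 · 61 · 35 (mod 97).
Accumulate the product:
35 · 35 = 1225 ≡ 61
61 · 61 = 3721 ≡ 35
35 · 35 = 1225 ≡ 61
61 · 61 = 3721 ≡ 35
35 · 35 = 1225 ≡ 61

61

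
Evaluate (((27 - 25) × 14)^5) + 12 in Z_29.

27 - 25 = 2
2 × 14 = 28
(28)^5 ≡ 28 (mod 29)
28 + 12 = 40 ≡ 11 (mod 29)

11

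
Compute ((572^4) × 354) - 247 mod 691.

357

(572)^4 ≡ 193 (mod 691)
193 × 354 = 68322 ≡ 604 (mod 691)
604 - 247 = 357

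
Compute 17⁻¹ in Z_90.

53

90 = 5·17 + 5
17 = 3·5 + 2
5 = 2·2 + 1
2 = 2·1 + 0
gcd(17, 90) = 1, so the inverse exists.
Back-substitute for 1:
1 = 1·5 − 2·2
  = −2·17 + 7·5
  = 7·90 − 37·17
So 17⁻¹ ≡ −37 ≡ 53 (mod 90).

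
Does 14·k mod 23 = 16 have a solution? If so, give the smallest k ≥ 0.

11

gcd(14, 23) = 1, so a unique solution mod 23 exists.
14⁻¹ ≡ 5 (mod 23).
k ≡ 5·16 ≡ 11 (mod 23).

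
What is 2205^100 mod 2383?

472

By square-and-multiply:
2205^1 ≡ 2205 (mod 2383)
2205^2 ≡ 2205^2 = 4862025 ≡ 705 (mod 2383)
2205^4 ≡ 705^2 = 497025 ≡ 1361 (mod 2383)
2205^8 ≡ 1361^2 = 1852321 ≡ 730 (mod 2383)
2205^16 ≡ 730^2 = 532900 ≡ 1491 (mod 2383)
2205^32 ≡ 1491^2 = 2223081 ≡ 2125 (mod 2383)
2205^64 ≡ 2125^2 = 4515625 ≡ 2223 (mod 2383)
2205^100 = 2205^64 * 2205^32 * 2205^4 ≡ 2223 * 2125 * 1361 (mod 2383).
Accumulate the product:
2223 * 2125 = 4723875 ≡ 769
769 * 1361 = 1046609 ≡ 472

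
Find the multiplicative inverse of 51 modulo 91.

25

Run the extended Euclidean algorithm:
91 = 1·51 + 40
51 = 1·40 + 11
40 = 3·11 + 7
11 = 1·7 + 4
7 = 1·4 + 3
4 = 1·3 + 1
3 = 3·1 + 0
gcd(51, 91) = 1, so the inverse exists.
Back-substitute for 1:
1 = 1·4 − 1·3
  = −1·7 + 2·4
  = 2·11 − 3·7
  = −3·40 + 11·11
  = 11·51 − 14·40
  = −14·91 + 25·51
So 51⁻¹ ≡ 25 (mod 91).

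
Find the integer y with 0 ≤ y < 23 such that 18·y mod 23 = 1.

23 = 1×18 + 5
18 = 3×5 + 3
5 = 1×3 + 2
3 = 1×2 + 1
2 = 2×1 + 0
gcd(18, 23) = 1, so the inverse exists.
Back-substitute for 1:
1 = 1×3 − 1×2
  = −1×5 + 2×3
  = 2×18 − 7×5
  = −7×23 + 9×18
So 18⁻¹ ≡ 9 (mod 23).

9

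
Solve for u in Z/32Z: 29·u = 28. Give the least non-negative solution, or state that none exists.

gcd(29, 32) = 1, so a unique solution mod 32 exists.
29⁻¹ ≡ 21 (mod 32).
u ≡ 21·28 ≡ 12 (mod 32).

12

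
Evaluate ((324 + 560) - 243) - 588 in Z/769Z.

53

324 + 560 = 884 ≡ 115 (mod 769)
115 - 243 = -128 ≡ 641 (mod 769)
641 - 588 = 53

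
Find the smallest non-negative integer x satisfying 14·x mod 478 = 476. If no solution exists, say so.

gcd(14, 478) = 2, and 2 | 476, so solutions exist.
Divide through by 2: 7·x ≡ 238 (mod 239).
7⁻¹ ≡ 205 (mod 239).
x ≡ 205·238 ≡ 34 (mod 239).
The smallest non-negative solution is x = 34.

34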